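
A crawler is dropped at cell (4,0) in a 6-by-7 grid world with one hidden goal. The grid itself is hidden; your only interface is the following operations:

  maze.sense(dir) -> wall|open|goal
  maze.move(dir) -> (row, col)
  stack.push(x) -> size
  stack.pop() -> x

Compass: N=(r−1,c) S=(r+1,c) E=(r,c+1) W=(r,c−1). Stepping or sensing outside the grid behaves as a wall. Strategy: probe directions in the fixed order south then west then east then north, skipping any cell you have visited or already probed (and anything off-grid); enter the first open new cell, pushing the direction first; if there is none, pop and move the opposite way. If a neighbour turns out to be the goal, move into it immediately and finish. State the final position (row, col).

! 1. maze.sense(south) : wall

! 2. maze.sense(east) : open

! 3. stack.push(east) : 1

! 4. maze.move(east) : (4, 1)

! 5. maze.sense(south) : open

! 6. stack.push(south) : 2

! 7. maze.move(south) : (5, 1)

! 8. maze.sense(east) : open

! 9. stack.push(east) : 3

! 10. maze.move(east) : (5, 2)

! 11. maze.sense(east) : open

! 12. stack.push(east) : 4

! 13. maze.move(east) : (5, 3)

! 14. maze.sense(east) : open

! 15. stack.push(east) : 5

! 16. maze.move(east) : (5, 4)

! 17. maze.sense(east) : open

! 18. stack.push(east) : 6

! 19. maze.move(east) : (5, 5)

! 20. maze.sense(east) : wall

! 21. maze.sense(north) : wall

! 22. stack.pop() : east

! 23. maze.move(west) : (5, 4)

! 24. maze.sense(north) : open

! 25. stack.push(north) : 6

! 26. maze.move(north) : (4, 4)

! 27. maze.sense(west) : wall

! 28. maze.sense(north) : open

! 29. stack.push(north) : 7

! 30. maze.move(north) : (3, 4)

! 31. maze.sense(west) : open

! 32. stack.push(west) : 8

! 33. maze.move(west) : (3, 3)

! 34. maze.sense(west) : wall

! 35. maze.sense(north) : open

! 36. stack.push(north) : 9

! 37. maze.move(north) : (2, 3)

! 38. maze.sense(west) : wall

! 39. maze.sense(east) : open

! 40. stack.push(east) : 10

! 41. maze.move(east) : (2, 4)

! 42. maze.sense(east) : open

! 43. stack.push(east) : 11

! 44. maze.move(east) : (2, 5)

! 45. maze.sense(south) : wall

! 46. maze.sense(east) : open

! 47. stack.push(east) : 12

! 48. maze.move(east) : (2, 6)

! 49. maze.sense(south) : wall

! 50. maze.sense(north) : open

! 51. stack.push(north) : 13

! 52. maze.move(north) : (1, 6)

! 53. maze.sense(west) : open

! 54. stack.push(west) : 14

! 55. maze.move(west) : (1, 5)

! 56. maze.sense(west) : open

! 57. stack.push(west) : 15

! 58. maze.move(west) : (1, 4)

! 59. maze.sense(west) : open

! 60. stack.push(west) : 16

! 61. maze.move(west) : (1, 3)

! 62. maze.sense(west) : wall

! 63. maze.sense(north) : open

! 64. stack.push(north) : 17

! 65. maze.move(north) : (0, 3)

! 66. maze.sense(west) : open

! 67. stack.push(west) : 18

! 68. maze.move(west) : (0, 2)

! 69. maze.sense(west) : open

! 70. stack.push(west) : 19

! 71. maze.move(west) : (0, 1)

! 72. maze.sense(south) : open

! 73. stack.push(south) : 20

! 74. maze.move(south) : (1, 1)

! 75. maze.sense(south) : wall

! 76. maze.sense(west) : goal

! 77. maze.move(west) : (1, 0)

Answer: (1, 0)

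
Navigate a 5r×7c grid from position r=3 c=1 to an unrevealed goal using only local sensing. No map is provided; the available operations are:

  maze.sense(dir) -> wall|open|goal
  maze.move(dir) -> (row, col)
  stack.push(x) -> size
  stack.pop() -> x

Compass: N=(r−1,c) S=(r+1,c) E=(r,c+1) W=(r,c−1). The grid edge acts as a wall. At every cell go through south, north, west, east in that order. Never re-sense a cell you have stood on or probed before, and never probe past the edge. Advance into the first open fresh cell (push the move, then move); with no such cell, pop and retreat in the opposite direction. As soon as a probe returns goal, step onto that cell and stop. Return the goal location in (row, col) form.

CALL maze.sense[dir: south]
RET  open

CALL stack.push[x: south]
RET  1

CALL maze.move[dir: south]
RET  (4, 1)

CALL maze.sense[dir: west]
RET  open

CALL stack.push[x: west]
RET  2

CALL maze.move[dir: west]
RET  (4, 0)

CALL maze.sense[dir: north]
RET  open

CALL stack.push[x: north]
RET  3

CALL maze.move[dir: north]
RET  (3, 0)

CALL maze.sense[dir: north]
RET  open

CALL stack.push[x: north]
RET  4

CALL maze.move[dir: north]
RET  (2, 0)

CALL maze.sense[dir: north]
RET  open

CALL stack.push[x: north]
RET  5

CALL maze.move[dir: north]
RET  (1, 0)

CALL maze.sense[dir: north]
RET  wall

CALL maze.sense[dir: east]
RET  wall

CALL stack.pop[]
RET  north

CALL maze.move[dir: south]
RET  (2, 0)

CALL maze.sense[dir: east]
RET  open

CALL stack.push[x: east]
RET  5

CALL maze.move[dir: east]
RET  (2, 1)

CALL maze.sense[dir: east]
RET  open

CALL stack.push[x: east]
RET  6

CALL maze.move[dir: east]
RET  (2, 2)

CALL maze.sense[dir: south]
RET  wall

CALL maze.sense[dir: north]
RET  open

CALL stack.push[x: north]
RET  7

CALL maze.move[dir: north]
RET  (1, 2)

CALL maze.sense[dir: north]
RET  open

CALL stack.push[x: north]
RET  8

CALL maze.move[dir: north]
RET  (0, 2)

CALL maze.sense[dir: west]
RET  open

CALL stack.push[x: west]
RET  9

CALL maze.move[dir: west]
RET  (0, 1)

CALL stack.pop[]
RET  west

CALL maze.move[dir: east]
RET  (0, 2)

CALL maze.sense[dir: east]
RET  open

CALL stack.push[x: east]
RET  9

CALL maze.move[dir: east]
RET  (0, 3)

CALL maze.sense[dir: south]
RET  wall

CALL maze.sense[dir: east]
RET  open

CALL stack.push[x: east]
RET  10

CALL maze.move[dir: east]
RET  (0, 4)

CALL maze.sense[dir: south]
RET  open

CALL stack.push[x: south]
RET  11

CALL maze.move[dir: south]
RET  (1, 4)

CALL maze.sense[dir: south]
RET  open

CALL stack.push[x: south]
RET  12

CALL maze.move[dir: south]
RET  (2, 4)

CALL maze.sense[dir: south]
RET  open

CALL stack.push[x: south]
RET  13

CALL maze.move[dir: south]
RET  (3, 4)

CALL maze.sense[dir: south]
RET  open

CALL stack.push[x: south]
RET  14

CALL maze.move[dir: south]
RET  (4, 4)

CALL maze.sense[dir: west]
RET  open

CALL stack.push[x: west]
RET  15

CALL maze.move[dir: west]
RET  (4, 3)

CALL maze.sense[dir: north]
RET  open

CALL stack.push[x: north]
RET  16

CALL maze.move[dir: north]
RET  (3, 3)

CALL maze.sense[dir: north]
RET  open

CALL stack.push[x: north]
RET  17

CALL maze.move[dir: north]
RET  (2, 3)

CALL stack.pop[]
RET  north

CALL maze.move[dir: south]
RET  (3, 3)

CALL stack.pop[]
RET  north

CALL maze.move[dir: south]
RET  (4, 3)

CALL maze.sense[dir: west]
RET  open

CALL stack.push[x: west]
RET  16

CALL maze.move[dir: west]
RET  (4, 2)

CALL stack.pop[]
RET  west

CALL maze.move[dir: east]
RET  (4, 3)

CALL stack.pop[]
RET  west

CALL maze.move[dir: east]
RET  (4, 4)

CALL maze.sense[dir: east]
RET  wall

CALL stack.pop[]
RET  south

CALL maze.move[dir: north]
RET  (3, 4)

CALL maze.sense[dir: east]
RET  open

CALL stack.push[x: east]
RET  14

CALL maze.move[dir: east]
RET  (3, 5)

CALL maze.sense[dir: north]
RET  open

CALL stack.push[x: north]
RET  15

CALL maze.move[dir: north]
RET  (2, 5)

CALL maze.sense[dir: north]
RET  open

CALL stack.push[x: north]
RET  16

CALL maze.move[dir: north]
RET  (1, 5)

CALL maze.sense[dir: north]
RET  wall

CALL maze.sense[dir: east]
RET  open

CALL stack.push[x: east]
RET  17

CALL maze.move[dir: east]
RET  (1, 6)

CALL maze.sense[dir: south]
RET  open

CALL stack.push[x: south]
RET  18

CALL maze.move[dir: south]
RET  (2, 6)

CALL maze.sense[dir: south]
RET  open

CALL stack.push[x: south]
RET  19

CALL maze.move[dir: south]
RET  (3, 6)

CALL maze.sense[dir: south]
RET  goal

CALL maze.move[dir: south]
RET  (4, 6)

Answer: (4, 6)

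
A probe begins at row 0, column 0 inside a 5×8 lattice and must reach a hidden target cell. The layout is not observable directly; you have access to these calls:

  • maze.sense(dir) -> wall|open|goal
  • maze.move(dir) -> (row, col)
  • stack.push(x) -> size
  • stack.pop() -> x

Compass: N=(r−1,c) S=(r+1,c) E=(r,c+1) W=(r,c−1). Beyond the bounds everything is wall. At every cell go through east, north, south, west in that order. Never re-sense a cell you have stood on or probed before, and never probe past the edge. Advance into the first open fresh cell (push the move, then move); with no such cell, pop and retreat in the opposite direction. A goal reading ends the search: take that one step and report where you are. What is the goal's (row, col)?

Act: maze.sense[dir='east']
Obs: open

Act: stack.push[x='east']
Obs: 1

Act: maze.move[dir='east']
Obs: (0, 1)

Act: maze.sense[dir='east']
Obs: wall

Act: maze.sense[dir='south']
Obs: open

Act: stack.push[x='south']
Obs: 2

Act: maze.move[dir='south']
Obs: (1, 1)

Act: maze.sense[dir='east']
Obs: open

Act: stack.push[x='east']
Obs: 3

Act: maze.move[dir='east']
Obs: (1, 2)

Act: maze.sense[dir='east']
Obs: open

Act: stack.push[x='east']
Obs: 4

Act: maze.move[dir='east']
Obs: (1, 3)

Act: maze.sense[dir='east']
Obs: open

Act: stack.push[x='east']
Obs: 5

Act: maze.move[dir='east']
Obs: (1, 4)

Act: maze.sense[dir='east']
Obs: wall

Act: maze.sense[dir='north']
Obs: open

Act: stack.push[x='north']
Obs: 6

Act: maze.move[dir='north']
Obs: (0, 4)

Act: maze.sense[dir='east']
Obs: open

Act: stack.push[x='east']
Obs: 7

Act: maze.move[dir='east']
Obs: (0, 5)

Act: maze.sense[dir='east']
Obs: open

Act: stack.push[x='east']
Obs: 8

Act: maze.move[dir='east']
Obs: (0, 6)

Act: maze.sense[dir='east']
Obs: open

Act: stack.push[x='east']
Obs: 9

Act: maze.move[dir='east']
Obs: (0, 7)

Act: maze.sense[dir='south']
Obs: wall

Act: stack.pop[]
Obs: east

Act: maze.move[dir='west']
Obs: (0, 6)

Act: maze.sense[dir='south']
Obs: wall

Act: stack.pop[]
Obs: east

Act: maze.move[dir='west']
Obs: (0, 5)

Act: stack.pop[]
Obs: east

Act: maze.move[dir='west']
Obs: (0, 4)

Act: maze.sense[dir='west']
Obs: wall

Act: stack.pop[]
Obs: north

Act: maze.move[dir='south']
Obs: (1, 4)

Act: maze.sense[dir='south']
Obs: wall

Act: stack.pop[]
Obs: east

Act: maze.move[dir='west']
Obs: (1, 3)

Act: maze.sense[dir='south']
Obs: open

Act: stack.push[x='south']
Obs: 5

Act: maze.move[dir='south']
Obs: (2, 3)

Act: maze.sense[dir='south']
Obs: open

Act: stack.push[x='south']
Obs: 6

Act: maze.move[dir='south']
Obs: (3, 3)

Act: maze.sense[dir='east']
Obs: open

Act: stack.push[x='east']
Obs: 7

Act: maze.move[dir='east']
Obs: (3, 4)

Act: maze.sense[dir='east']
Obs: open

Act: stack.push[x='east']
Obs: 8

Act: maze.move[dir='east']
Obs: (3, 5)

Act: maze.sense[dir='east']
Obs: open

Act: stack.push[x='east']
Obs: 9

Act: maze.move[dir='east']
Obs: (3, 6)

Act: maze.sense[dir='east']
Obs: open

Act: stack.push[x='east']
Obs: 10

Act: maze.move[dir='east']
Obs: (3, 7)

Act: maze.sense[dir='north']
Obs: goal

Act: maze.move[dir='north']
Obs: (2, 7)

Answer: (2, 7)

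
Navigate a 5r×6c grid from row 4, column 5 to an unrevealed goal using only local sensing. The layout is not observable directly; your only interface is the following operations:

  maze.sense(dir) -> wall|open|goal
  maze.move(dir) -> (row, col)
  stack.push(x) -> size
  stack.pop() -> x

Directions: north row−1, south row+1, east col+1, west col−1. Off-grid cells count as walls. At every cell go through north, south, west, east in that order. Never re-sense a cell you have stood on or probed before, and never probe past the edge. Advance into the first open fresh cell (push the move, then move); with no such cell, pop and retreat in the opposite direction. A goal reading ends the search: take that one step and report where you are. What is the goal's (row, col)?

Do: maze.sense[dir='north']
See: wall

Do: maze.sense[dir='west']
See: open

Do: stack.push[x='west']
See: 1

Do: maze.move[dir='west']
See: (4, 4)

Do: maze.sense[dir='north']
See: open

Do: stack.push[x='north']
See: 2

Do: maze.move[dir='north']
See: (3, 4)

Do: maze.sense[dir='north']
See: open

Do: stack.push[x='north']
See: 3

Do: maze.move[dir='north']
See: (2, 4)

Do: maze.sense[dir='north']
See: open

Do: stack.push[x='north']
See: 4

Do: maze.move[dir='north']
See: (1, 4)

Do: maze.sense[dir='north']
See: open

Do: stack.push[x='north']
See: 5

Do: maze.move[dir='north']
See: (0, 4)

Do: maze.sense[dir='west']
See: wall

Do: maze.sense[dir='east']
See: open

Do: stack.push[x='east']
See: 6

Do: maze.move[dir='east']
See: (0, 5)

Do: maze.sense[dir='south']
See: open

Do: stack.push[x='south']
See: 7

Do: maze.move[dir='south']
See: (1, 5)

Do: maze.sense[dir='south']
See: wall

Do: stack.pop[]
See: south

Do: maze.move[dir='north']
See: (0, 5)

Do: stack.pop[]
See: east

Do: maze.move[dir='west']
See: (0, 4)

Do: stack.pop[]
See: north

Do: maze.move[dir='south']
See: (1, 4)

Do: maze.sense[dir='west']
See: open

Do: stack.push[x='west']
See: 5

Do: maze.move[dir='west']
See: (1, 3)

Do: maze.sense[dir='south']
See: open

Do: stack.push[x='south']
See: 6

Do: maze.move[dir='south']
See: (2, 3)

Do: maze.sense[dir='south']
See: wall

Do: maze.sense[dir='west']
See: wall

Do: stack.pop[]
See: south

Do: maze.move[dir='north']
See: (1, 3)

Do: maze.sense[dir='west']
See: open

Do: stack.push[x='west']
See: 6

Do: maze.move[dir='west']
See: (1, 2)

Do: maze.sense[dir='north']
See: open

Do: stack.push[x='north']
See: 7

Do: maze.move[dir='north']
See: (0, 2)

Do: maze.sense[dir='west']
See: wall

Do: stack.pop[]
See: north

Do: maze.move[dir='south']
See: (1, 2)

Do: maze.sense[dir='west']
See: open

Do: stack.push[x='west']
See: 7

Do: maze.move[dir='west']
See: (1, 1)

Do: maze.sense[dir='south']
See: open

Do: stack.push[x='south']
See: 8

Do: maze.move[dir='south']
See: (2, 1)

Do: maze.sense[dir='south']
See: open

Do: stack.push[x='south']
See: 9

Do: maze.move[dir='south']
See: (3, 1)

Do: maze.sense[dir='south']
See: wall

Do: maze.sense[dir='west']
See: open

Do: stack.push[x='west']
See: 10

Do: maze.move[dir='west']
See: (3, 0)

Do: maze.sense[dir='north']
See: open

Do: stack.push[x='north']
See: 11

Do: maze.move[dir='north']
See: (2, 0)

Do: maze.sense[dir='north']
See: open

Do: stack.push[x='north']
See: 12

Do: maze.move[dir='north']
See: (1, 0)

Do: maze.sense[dir='north']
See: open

Do: stack.push[x='north']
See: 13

Do: maze.move[dir='north']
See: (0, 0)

Do: stack.pop[]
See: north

Do: maze.move[dir='south']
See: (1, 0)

Do: stack.pop[]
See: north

Do: maze.move[dir='south']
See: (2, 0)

Do: stack.pop[]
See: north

Do: maze.move[dir='south']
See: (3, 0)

Do: maze.sense[dir='south']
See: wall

Do: stack.pop[]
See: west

Do: maze.move[dir='east']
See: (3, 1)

Do: maze.sense[dir='east']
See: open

Do: stack.push[x='east']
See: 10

Do: maze.move[dir='east']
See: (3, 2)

Do: maze.sense[dir='south']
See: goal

Do: maze.move[dir='south']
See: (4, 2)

Answer: (4, 2)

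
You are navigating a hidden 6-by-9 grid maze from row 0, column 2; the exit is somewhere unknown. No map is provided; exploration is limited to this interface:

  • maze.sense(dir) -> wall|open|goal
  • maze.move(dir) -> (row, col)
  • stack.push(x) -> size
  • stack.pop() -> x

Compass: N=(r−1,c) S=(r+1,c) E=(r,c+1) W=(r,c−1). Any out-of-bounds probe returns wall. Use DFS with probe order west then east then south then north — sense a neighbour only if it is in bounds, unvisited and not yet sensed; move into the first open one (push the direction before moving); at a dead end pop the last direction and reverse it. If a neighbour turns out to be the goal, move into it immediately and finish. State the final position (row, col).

$ sense west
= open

$ push west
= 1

$ move west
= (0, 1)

$ sense west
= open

$ push west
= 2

$ move west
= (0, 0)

$ sense south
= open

$ push south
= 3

$ move south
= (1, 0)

$ sense east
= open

$ push east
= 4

$ move east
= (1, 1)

$ sense east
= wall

$ sense south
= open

$ push south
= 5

$ move south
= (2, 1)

$ sense west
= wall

$ sense east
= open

$ push east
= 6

$ move east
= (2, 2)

$ sense east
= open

$ push east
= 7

$ move east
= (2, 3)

$ sense east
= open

$ push east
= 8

$ move east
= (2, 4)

$ sense east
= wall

$ sense south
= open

$ push south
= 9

$ move south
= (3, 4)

$ sense west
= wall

$ sense east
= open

$ push east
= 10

$ move east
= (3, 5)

$ sense east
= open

$ push east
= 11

$ move east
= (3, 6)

$ sense east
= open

$ push east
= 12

$ move east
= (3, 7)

$ sense east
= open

$ push east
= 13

$ move east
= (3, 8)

$ sense south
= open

$ push south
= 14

$ move south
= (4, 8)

$ sense west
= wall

$ sense south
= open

$ push south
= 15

$ move south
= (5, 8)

$ sense west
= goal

$ move west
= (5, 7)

Answer: (5, 7)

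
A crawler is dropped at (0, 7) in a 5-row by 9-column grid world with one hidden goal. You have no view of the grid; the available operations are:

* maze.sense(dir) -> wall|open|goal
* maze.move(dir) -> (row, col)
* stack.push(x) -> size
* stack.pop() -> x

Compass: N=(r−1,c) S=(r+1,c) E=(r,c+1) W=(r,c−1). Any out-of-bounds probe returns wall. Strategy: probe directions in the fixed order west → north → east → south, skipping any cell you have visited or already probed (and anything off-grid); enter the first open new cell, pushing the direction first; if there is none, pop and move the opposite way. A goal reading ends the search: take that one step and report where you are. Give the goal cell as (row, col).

Invoking sense using dir→west, and see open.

I try push using x→west, — result: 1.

Then move using dir→west, — result: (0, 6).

I try sense using dir→west, and observe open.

I call push using x→west, → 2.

I call move using dir→west, which returns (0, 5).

I try sense using dir→west, and observe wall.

Then sense using dir→south, : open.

Calling push using x→south, which returns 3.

I call move using dir→south, → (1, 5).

Using sense using dir→west, and get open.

Calling push using x→west, giving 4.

I try move using dir→west, which returns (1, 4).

I try sense using dir→west, → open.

Then push using x→west, and observe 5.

Next I call move using dir→west, → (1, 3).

Calling sense using dir→west, — result: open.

Invoking push using x→west, giving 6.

I use move using dir→west, — result: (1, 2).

I use sense using dir→west, yielding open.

I run push using x→west, giving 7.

Then move using dir→west, and get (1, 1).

I invoke sense using dir→west, and observe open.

Invoking push using x→west, — result: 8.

Then move using dir→west, and observe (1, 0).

I run sense using dir→north, : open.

Now I run push using x→north, which returns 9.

I use move using dir→north, giving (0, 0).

I invoke sense using dir→east, which returns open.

Then push using x→east, yielding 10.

Using move using dir→east, and see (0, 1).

Using sense using dir→east, → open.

Calling push using x→east, : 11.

I use move using dir→east, and get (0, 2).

I use sense using dir→east, and see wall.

Using pop(), → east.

Calling move using dir→west, and see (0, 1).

I use pop, yielding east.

I call move using dir→west, which returns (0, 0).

Now I run pop(), which returns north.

I call move using dir→south, → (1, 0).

Invoking sense using dir→south, and see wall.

Using pop, yielding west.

Next I call move using dir→east, and get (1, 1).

I try sense using dir→south, yielding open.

I run push using x→south, giving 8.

I run move using dir→south, giving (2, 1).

Using sense using dir→east, → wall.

I call sense using dir→south, and observe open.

Calling push using x→south, yielding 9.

Next I call move using dir→south, : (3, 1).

Calling sense using dir→west, — result: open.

Now I run push using x→west, and observe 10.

Now I run move using dir→west, and observe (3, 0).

I invoke sense using dir→south, yielding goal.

Invoking move using dir→south, → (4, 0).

Answer: (4, 0)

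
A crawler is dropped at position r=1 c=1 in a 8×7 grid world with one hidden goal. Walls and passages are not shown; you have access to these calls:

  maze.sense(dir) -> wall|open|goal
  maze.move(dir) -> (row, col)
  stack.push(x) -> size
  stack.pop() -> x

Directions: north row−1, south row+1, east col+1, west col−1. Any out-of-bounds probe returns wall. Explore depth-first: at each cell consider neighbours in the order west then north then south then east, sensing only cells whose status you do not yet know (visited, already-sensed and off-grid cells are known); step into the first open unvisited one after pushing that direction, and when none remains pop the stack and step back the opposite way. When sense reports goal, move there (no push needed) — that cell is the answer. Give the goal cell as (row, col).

% sense west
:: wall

% sense north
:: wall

% sense south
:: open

% push south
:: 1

% move south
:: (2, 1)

% sense west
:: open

% push west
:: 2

% move west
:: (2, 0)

% sense south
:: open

% push south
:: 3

% move south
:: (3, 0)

% sense south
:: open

% push south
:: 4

% move south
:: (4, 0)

% sense south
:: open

% push south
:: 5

% move south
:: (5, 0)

% sense south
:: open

% push south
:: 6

% move south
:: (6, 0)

% sense south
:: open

% push south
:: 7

% move south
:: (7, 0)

% sense east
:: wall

% pop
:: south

% move north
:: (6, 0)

% sense east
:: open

% push east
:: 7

% move east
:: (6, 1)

% sense north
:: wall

% sense east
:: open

% push east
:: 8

% move east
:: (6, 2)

% sense north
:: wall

% sense south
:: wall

% sense east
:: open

% push east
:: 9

% move east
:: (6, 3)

% sense north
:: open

% push north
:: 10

% move north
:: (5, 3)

% sense north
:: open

% push north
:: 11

% move north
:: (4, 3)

% sense west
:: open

% push west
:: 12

% move west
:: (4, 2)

% sense west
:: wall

% sense north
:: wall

% pop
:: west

% move east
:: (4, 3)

% sense north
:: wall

% sense east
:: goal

% move east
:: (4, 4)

Answer: (4, 4)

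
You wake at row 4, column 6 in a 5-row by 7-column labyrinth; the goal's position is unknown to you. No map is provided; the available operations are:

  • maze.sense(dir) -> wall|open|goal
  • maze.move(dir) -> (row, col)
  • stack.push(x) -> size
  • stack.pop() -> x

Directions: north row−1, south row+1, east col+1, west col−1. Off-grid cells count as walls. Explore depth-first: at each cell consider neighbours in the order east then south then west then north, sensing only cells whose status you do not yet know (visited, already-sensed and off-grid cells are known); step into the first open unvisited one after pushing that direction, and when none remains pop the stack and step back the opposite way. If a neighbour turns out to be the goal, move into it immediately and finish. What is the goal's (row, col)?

Step: sense[dir→west]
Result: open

Step: push[x→west]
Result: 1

Step: move[dir→west]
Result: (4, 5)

Step: sense[dir→west]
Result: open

Step: push[x→west]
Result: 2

Step: move[dir→west]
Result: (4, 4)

Step: sense[dir→west]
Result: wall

Step: sense[dir→north]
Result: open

Step: push[x→north]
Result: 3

Step: move[dir→north]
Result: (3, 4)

Step: sense[dir→east]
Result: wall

Step: sense[dir→west]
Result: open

Step: push[x→west]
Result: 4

Step: move[dir→west]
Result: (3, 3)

Step: sense[dir→west]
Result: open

Step: push[x→west]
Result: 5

Step: move[dir→west]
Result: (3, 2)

Step: sense[dir→south]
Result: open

Step: push[x→south]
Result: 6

Step: move[dir→south]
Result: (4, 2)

Step: sense[dir→west]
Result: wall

Step: pop[]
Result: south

Step: move[dir→north]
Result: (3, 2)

Step: sense[dir→west]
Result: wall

Step: sense[dir→north]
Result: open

Step: push[x→north]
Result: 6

Step: move[dir→north]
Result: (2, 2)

Step: sense[dir→east]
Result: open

Step: push[x→east]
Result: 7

Step: move[dir→east]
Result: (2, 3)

Step: sense[dir→east]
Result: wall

Step: sense[dir→north]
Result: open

Step: push[x→north]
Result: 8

Step: move[dir→north]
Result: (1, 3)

Step: sense[dir→east]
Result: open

Step: push[x→east]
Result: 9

Step: move[dir→east]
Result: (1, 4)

Step: sense[dir→east]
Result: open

Step: push[x→east]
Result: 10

Step: move[dir→east]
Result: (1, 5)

Step: sense[dir→east]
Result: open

Step: push[x→east]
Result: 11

Step: move[dir→east]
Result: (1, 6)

Step: sense[dir→south]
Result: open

Step: push[x→south]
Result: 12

Step: move[dir→south]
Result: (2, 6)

Step: sense[dir→south]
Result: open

Step: push[x→south]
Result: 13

Step: move[dir→south]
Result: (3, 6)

Step: pop[]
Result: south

Step: move[dir→north]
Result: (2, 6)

Step: sense[dir→west]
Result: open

Step: push[x→west]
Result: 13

Step: move[dir→west]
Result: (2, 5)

Step: pop[]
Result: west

Step: move[dir→east]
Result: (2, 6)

Step: pop[]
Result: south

Step: move[dir→north]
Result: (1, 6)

Step: sense[dir→north]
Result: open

Step: push[x→north]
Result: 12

Step: move[dir→north]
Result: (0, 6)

Step: sense[dir→west]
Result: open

Step: push[x→west]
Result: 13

Step: move[dir→west]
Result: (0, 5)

Step: sense[dir→west]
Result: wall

Step: pop[]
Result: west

Step: move[dir→east]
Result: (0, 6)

Step: pop[]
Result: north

Step: move[dir→south]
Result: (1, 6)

Step: pop[]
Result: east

Step: move[dir→west]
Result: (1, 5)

Step: pop[]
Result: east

Step: move[dir→west]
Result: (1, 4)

Step: pop[]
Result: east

Step: move[dir→west]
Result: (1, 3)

Step: sense[dir→west]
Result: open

Step: push[x→west]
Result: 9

Step: move[dir→west]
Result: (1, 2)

Step: sense[dir→west]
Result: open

Step: push[x→west]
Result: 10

Step: move[dir→west]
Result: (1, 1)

Step: sense[dir→south]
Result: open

Step: push[x→south]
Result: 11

Step: move[dir→south]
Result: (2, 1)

Step: sense[dir→west]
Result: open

Step: push[x→west]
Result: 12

Step: move[dir→west]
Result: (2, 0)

Step: sense[dir→south]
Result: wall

Step: sense[dir→north]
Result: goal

Step: move[dir→north]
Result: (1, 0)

Answer: (1, 0)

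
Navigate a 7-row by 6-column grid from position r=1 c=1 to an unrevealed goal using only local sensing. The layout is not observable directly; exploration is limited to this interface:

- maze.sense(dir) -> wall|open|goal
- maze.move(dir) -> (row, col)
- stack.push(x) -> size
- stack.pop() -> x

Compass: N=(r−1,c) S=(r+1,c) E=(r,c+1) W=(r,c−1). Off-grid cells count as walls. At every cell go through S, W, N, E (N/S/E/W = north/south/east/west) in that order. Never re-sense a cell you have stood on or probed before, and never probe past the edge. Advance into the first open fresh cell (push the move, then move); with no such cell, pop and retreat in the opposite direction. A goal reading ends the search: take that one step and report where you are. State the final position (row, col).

Step: sense[dir: south]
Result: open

Step: push[x: south]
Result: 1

Step: move[dir: south]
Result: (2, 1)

Step: sense[dir: south]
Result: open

Step: push[x: south]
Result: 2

Step: move[dir: south]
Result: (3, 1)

Step: sense[dir: south]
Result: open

Step: push[x: south]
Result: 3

Step: move[dir: south]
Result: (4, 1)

Step: sense[dir: south]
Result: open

Step: push[x: south]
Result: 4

Step: move[dir: south]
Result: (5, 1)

Step: sense[dir: south]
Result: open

Step: push[x: south]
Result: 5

Step: move[dir: south]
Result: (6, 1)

Step: sense[dir: west]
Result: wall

Step: sense[dir: east]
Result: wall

Step: pop[]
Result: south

Step: move[dir: north]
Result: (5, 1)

Step: sense[dir: west]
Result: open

Step: push[x: west]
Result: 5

Step: move[dir: west]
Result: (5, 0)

Step: sense[dir: north]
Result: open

Step: push[x: north]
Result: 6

Step: move[dir: north]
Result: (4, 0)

Step: sense[dir: north]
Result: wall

Step: pop[]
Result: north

Step: move[dir: south]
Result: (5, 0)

Step: pop[]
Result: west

Step: move[dir: east]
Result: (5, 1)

Step: sense[dir: east]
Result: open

Step: push[x: east]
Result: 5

Step: move[dir: east]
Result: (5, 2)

Step: sense[dir: north]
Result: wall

Step: sense[dir: east]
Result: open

Step: push[x: east]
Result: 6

Step: move[dir: east]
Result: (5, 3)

Step: sense[dir: south]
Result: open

Step: push[x: south]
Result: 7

Step: move[dir: south]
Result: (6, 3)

Step: sense[dir: east]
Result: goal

Step: move[dir: east]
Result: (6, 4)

Answer: (6, 4)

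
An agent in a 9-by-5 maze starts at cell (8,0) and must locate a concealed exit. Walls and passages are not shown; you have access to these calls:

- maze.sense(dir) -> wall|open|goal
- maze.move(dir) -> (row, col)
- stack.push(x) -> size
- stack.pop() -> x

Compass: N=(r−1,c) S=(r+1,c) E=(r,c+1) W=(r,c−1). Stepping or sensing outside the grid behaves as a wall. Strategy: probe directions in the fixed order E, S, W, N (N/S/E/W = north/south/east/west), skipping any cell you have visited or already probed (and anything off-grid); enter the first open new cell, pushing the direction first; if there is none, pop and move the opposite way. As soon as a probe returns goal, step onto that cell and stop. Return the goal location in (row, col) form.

I run sense on dir='east', → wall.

Invoking sense on dir='north', — result: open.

Using push on x='north', — result: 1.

Calling move on dir='north', and see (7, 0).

I run sense on dir='east', : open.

Using push on x='east', — result: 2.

I use move on dir='east', and see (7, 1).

I run sense on dir='east', and get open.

Using push on x='east', : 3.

Next I call move on dir='east', giving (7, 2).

I try sense on dir='east', and get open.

Then push on x='east', — result: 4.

I try move on dir='east', : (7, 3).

Calling sense on dir='east', and get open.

I try push on x='east', giving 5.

Invoking move on dir='east', : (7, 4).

Next I call sense on dir='south', — result: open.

Then push on x='south', → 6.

Next I call move on dir='south', and see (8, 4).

Now I run sense on dir='west', → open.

I run push on x='west', and observe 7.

I invoke move on dir='west', : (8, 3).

Next I call sense on dir='west', and observe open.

I call push on x='west', — result: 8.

Using move on dir='west', : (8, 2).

I call pop, and observe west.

I run move on dir='east', and get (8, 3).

Invoking pop, — result: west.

Now I run move on dir='east', and see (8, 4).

I call pop(), and get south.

Invoking move on dir='north', and get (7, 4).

Next I call sense on dir='north', giving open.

I run push on x='north', giving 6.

Next I call move on dir='north', → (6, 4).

Calling sense on dir='west', → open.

I run push on x='west', — result: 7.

Using move on dir='west', yielding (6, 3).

Then sense on dir='west', and see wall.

Then sense on dir='north', giving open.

Invoking push on x='north', : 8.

I use move on dir='north', and get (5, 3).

I use sense on dir='east', yielding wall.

Next I call sense on dir='west', and see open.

I run push on x='west', and observe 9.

Using move on dir='west', and observe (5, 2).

I call sense on dir='west', → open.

Invoking push on x='west', and observe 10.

Now I run move on dir='west', which returns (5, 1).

Now I run sense on dir='south', → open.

Then push on x='south', — result: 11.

Then move on dir='south', : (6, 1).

I call sense on dir='west', and get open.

I try push on x='west', and observe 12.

Now I run move on dir='west', yielding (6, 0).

Now I run sense on dir='north', and observe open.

I invoke push on x='north', and observe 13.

I try move on dir='north', → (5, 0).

I run sense on dir='north', : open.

I try push on x='north', → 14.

Calling move on dir='north', and see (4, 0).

I call sense on dir='east', and get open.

Using push on x='east', and observe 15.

Invoking move on dir='east', : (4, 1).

Calling sense on dir='east', and get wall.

Calling sense on dir='north', : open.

I try push on x='north', : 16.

I try move on dir='north', and observe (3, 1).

I invoke sense on dir='east', yielding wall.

Using sense on dir='west', → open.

I call push on x='west', → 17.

I use move on dir='west', → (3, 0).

Using sense on dir='north', : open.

Then push on x='north', yielding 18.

Invoking move on dir='north', → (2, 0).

Invoking sense on dir='east', and see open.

Using push on x='east', — result: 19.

Calling move on dir='east', and get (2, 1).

Then sense on dir='east', → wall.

Then sense on dir='north', and get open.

Then push on x='north', — result: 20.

I try move on dir='north', yielding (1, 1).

Calling sense on dir='east', — result: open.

I invoke push on x='east', — result: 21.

Now I run move on dir='east', giving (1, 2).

Next I call sense on dir='east', : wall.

I try sense on dir='north', giving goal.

I invoke move on dir='north', — result: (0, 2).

Answer: (0, 2)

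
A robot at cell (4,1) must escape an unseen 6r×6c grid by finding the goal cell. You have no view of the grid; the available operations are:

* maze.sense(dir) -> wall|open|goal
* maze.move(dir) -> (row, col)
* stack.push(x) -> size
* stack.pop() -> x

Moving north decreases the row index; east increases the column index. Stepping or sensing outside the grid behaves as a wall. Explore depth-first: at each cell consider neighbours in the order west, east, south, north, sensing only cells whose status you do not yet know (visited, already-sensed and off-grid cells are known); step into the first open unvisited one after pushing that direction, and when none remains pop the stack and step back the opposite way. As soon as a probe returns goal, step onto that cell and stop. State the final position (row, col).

;; 1. maze.sense(dir→west) => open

;; 2. stack.push(x→west) => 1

;; 3. maze.move(dir→west) => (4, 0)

;; 4. maze.sense(dir→south) => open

;; 5. stack.push(x→south) => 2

;; 6. maze.move(dir→south) => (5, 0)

;; 7. maze.sense(dir→east) => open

;; 8. stack.push(x→east) => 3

;; 9. maze.move(dir→east) => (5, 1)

;; 10. maze.sense(dir→east) => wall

;; 11. stack.pop() => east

;; 12. maze.move(dir→west) => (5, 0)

;; 13. stack.pop() => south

;; 14. maze.move(dir→north) => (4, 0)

;; 15. maze.sense(dir→north) => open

;; 16. stack.push(x→north) => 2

;; 17. maze.move(dir→north) => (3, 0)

;; 18. maze.sense(dir→east) => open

;; 19. stack.push(x→east) => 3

;; 20. maze.move(dir→east) => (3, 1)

;; 21. maze.sense(dir→east) => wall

;; 22. maze.sense(dir→north) => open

;; 23. stack.push(x→north) => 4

;; 24. maze.move(dir→north) => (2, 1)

;; 25. maze.sense(dir→west) => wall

;; 26. maze.sense(dir→east) => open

;; 27. stack.push(x→east) => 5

;; 28. maze.move(dir→east) => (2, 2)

;; 29. maze.sense(dir→east) => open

;; 30. stack.push(x→east) => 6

;; 31. maze.move(dir→east) => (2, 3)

;; 32. maze.sense(dir→east) => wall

;; 33. maze.sense(dir→south) => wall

;; 34. maze.sense(dir→north) => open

;; 35. stack.push(x→north) => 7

;; 36. maze.move(dir→north) => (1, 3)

;; 37. maze.sense(dir→west) => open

;; 38. stack.push(x→west) => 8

;; 39. maze.move(dir→west) => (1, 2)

;; 40. maze.sense(dir→west) => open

;; 41. stack.push(x→west) => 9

;; 42. maze.move(dir→west) => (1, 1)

;; 43. maze.sense(dir→west) => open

;; 44. stack.push(x→west) => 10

;; 45. maze.move(dir→west) => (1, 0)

;; 46. maze.sense(dir→north) => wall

;; 47. stack.pop() => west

;; 48. maze.move(dir→east) => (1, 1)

;; 49. maze.sense(dir→north) => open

;; 50. stack.push(x→north) => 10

;; 51. maze.move(dir→north) => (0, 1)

;; 52. maze.sense(dir→east) => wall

;; 53. stack.pop() => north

;; 54. maze.move(dir→south) => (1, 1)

;; 55. stack.pop() => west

;; 56. maze.move(dir→east) => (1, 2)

;; 57. stack.pop() => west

;; 58. maze.move(dir→east) => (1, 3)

;; 59. maze.sense(dir→east) => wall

;; 60. maze.sense(dir→north) => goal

;; 61. maze.move(dir→north) => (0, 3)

Answer: (0, 3)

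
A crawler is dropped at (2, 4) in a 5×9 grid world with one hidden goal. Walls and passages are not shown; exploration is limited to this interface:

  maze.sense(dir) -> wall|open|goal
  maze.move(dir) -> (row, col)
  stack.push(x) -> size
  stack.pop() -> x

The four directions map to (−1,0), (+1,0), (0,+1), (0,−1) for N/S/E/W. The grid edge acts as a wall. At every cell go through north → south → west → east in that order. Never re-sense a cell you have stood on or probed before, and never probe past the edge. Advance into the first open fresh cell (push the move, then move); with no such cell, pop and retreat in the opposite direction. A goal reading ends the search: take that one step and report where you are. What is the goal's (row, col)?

;; sense(dir: north) == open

;; push(x: north) == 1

;; move(dir: north) == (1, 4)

;; sense(dir: north) == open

;; push(x: north) == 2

;; move(dir: north) == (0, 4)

;; sense(dir: west) == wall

;; sense(dir: east) == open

;; push(x: east) == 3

;; move(dir: east) == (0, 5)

;; sense(dir: south) == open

;; push(x: south) == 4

;; move(dir: south) == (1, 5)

;; sense(dir: south) == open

;; push(x: south) == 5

;; move(dir: south) == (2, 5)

;; sense(dir: south) == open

;; push(x: south) == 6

;; move(dir: south) == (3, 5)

;; sense(dir: south) == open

;; push(x: south) == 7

;; move(dir: south) == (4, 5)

;; sense(dir: west) == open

;; push(x: west) == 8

;; move(dir: west) == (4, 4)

;; sense(dir: north) == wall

;; sense(dir: west) == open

;; push(x: west) == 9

;; move(dir: west) == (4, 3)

;; sense(dir: north) == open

;; push(x: north) == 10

;; move(dir: north) == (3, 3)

;; sense(dir: north) == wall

;; sense(dir: west) == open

;; push(x: west) == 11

;; move(dir: west) == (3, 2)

;; sense(dir: north) == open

;; push(x: north) == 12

;; move(dir: north) == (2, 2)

;; sense(dir: north) == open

;; push(x: north) == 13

;; move(dir: north) == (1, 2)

;; sense(dir: north) == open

;; push(x: north) == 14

;; move(dir: north) == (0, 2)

;; sense(dir: west) == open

;; push(x: west) == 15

;; move(dir: west) == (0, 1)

;; sense(dir: south) == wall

;; sense(dir: west) == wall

;; pop() == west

;; move(dir: east) == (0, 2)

;; pop() == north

;; move(dir: south) == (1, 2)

;; sense(dir: east) == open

;; push(x: east) == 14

;; move(dir: east) == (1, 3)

;; pop() == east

;; move(dir: west) == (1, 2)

;; pop() == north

;; move(dir: south) == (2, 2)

;; sense(dir: west) == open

;; push(x: west) == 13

;; move(dir: west) == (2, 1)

;; sense(dir: south) == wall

;; sense(dir: west) == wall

;; pop() == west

;; move(dir: east) == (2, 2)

;; pop() == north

;; move(dir: south) == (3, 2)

;; sense(dir: south) == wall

;; pop() == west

;; move(dir: east) == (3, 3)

;; pop() == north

;; move(dir: south) == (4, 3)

;; pop() == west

;; move(dir: east) == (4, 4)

;; pop() == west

;; move(dir: east) == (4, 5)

;; sense(dir: east) == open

;; push(x: east) == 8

;; move(dir: east) == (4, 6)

;; sense(dir: north) == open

;; push(x: north) == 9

;; move(dir: north) == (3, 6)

;; sense(dir: north) == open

;; push(x: north) == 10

;; move(dir: north) == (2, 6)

;; sense(dir: north) == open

;; push(x: north) == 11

;; move(dir: north) == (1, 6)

;; sense(dir: north) == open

;; push(x: north) == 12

;; move(dir: north) == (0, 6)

;; sense(dir: east) == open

;; push(x: east) == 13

;; move(dir: east) == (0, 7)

;; sense(dir: south) == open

;; push(x: south) == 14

;; move(dir: south) == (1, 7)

;; sense(dir: south) == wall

;; sense(dir: east) == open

;; push(x: east) == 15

;; move(dir: east) == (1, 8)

;; sense(dir: north) == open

;; push(x: north) == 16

;; move(dir: north) == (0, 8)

;; pop() == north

;; move(dir: south) == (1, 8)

;; sense(dir: south) == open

;; push(x: south) == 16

;; move(dir: south) == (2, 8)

;; sense(dir: south) == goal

;; move(dir: south) == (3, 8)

Answer: (3, 8)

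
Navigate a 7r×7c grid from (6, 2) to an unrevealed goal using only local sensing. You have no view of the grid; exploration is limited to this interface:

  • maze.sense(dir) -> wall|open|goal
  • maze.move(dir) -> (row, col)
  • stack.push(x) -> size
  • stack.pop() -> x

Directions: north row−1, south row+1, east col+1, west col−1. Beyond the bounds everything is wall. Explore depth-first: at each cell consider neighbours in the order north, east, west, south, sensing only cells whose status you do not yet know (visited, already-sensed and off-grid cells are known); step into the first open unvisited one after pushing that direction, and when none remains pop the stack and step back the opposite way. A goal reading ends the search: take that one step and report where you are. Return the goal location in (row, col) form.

>>> maze.sense dir=north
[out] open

>>> stack.push x=north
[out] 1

>>> maze.move dir=north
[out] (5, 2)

>>> maze.sense dir=north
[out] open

>>> stack.push x=north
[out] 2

>>> maze.move dir=north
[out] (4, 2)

>>> maze.sense dir=north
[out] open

>>> stack.push x=north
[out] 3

>>> maze.move dir=north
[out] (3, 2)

>>> maze.sense dir=north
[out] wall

>>> maze.sense dir=east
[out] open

>>> stack.push x=east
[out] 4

>>> maze.move dir=east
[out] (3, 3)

>>> maze.sense dir=north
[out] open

>>> stack.push x=north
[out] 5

>>> maze.move dir=north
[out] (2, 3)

>>> maze.sense dir=north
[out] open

>>> stack.push x=north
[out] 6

>>> maze.move dir=north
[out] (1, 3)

>>> maze.sense dir=north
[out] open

>>> stack.push x=north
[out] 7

>>> maze.move dir=north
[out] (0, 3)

>>> maze.sense dir=east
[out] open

>>> stack.push x=east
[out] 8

>>> maze.move dir=east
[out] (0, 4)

>>> maze.sense dir=east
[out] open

>>> stack.push x=east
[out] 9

>>> maze.move dir=east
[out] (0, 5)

>>> maze.sense dir=east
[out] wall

>>> maze.sense dir=south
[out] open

>>> stack.push x=south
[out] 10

>>> maze.move dir=south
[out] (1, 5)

>>> maze.sense dir=east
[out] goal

>>> maze.move dir=east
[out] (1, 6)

Answer: (1, 6)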